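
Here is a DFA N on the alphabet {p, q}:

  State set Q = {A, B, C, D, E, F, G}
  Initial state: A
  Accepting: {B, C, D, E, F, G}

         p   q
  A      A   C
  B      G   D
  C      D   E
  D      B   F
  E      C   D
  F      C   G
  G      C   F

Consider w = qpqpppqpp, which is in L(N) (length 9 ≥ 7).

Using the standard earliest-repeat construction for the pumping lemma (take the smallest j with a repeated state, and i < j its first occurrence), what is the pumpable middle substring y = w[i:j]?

pqp

State sequence: A -q-> C -p-> D -q-> F -p-> C -p-> D -p-> B -q-> D -p-> B -p-> G
First repeat at step 4: C was already visited.

So i = 1, j = 4, giving x = w[0:1] = q, y = w[1:4] = pqp, z = w[4:9] = ppqpp.
Check: |xy| = 4 ≤ 7 and |y| = 3 ≥ 1. Reading y takes N from C back to C, so every xyⁱz is accepted.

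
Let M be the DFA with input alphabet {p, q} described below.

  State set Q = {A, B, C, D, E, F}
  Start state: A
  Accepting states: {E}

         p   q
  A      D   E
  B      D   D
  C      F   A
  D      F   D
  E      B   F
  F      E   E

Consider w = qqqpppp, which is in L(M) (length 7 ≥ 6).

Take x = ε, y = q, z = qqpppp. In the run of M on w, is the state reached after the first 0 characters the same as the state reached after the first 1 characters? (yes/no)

no

State sequence: A -q-> E

After x (step 0): A. After xy (step 1): E.
They differ (A ≠ E), so y is not a cycle from the state after x; this split is not the one the pumping-lemma construction produces, and pumping y need not keep the string in L(M).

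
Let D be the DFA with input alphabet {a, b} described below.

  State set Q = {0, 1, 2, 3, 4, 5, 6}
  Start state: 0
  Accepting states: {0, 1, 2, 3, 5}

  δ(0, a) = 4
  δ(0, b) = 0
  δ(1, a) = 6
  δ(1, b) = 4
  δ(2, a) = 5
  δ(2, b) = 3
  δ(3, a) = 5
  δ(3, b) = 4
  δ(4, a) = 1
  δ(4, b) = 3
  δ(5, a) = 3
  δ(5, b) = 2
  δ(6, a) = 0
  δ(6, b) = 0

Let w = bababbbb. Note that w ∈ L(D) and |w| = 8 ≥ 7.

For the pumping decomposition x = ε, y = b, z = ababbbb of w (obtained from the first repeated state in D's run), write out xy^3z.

bbbababbbb

xy^3z = ε·b·b·b·ababbbb = bbbababbbb.
Reading y = b takes D from 0 back to 0, so after x·y·y·y the machine is still in 0, and z then leads to the accepting state 3. Hence bbbababbbb ∈ L(D).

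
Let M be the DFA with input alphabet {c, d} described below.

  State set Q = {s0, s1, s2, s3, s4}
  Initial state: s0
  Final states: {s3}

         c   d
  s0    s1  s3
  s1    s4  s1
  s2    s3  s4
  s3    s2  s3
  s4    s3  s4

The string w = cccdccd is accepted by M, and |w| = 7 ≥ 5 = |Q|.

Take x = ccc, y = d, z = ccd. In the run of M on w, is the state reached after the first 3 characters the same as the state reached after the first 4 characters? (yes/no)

State sequence: s0 -c-> s1 -c-> s4 -c-> s3 -d-> s3

After x (step 3): s3. After xy (step 4): s3.
They match, so y = d drives M around a cycle from s3 back to itself; pumping y any number of times keeps M in s3 before reading z, and xyⁱz ∈ L(M) for every i ≥ 0.

yes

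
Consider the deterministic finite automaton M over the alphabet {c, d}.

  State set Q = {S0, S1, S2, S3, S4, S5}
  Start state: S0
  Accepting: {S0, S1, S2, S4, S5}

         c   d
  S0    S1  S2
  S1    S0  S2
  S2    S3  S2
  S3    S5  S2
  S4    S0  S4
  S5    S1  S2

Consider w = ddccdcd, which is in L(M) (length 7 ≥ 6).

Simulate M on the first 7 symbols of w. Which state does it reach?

Run of M on the first 7 characters of w = d d c c d c d:
  step 0: S0  (start)
  step 1: S2  (read d: S0→S2)
  step 2: S2  (read d: S2→S2)
  step 3: S3  (read c: S2→S3)
  step 4: S5  (read c: S3→S5)
  step 5: S2  (read d: S5→S2)
  step 6: S3  (read c: S2→S3)
  step 7: S2  (read d: S3→S2)

After reading 7 characters, M is in state S2.

S2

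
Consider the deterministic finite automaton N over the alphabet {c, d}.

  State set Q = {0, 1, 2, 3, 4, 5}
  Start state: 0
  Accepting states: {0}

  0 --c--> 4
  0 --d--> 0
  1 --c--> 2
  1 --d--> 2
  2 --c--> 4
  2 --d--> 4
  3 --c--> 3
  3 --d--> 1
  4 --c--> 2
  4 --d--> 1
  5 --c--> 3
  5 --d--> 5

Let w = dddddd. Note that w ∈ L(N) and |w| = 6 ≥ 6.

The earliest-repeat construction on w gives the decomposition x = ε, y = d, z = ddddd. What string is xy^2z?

ddddddd

xy^2z = ε·d·d·ddddd = ddddddd.
Reading y = d takes N from 0 back to 0, so after x·y·y the machine is still in 0, and z then leads to the accepting state 0. Hence ddddddd ∈ L(N).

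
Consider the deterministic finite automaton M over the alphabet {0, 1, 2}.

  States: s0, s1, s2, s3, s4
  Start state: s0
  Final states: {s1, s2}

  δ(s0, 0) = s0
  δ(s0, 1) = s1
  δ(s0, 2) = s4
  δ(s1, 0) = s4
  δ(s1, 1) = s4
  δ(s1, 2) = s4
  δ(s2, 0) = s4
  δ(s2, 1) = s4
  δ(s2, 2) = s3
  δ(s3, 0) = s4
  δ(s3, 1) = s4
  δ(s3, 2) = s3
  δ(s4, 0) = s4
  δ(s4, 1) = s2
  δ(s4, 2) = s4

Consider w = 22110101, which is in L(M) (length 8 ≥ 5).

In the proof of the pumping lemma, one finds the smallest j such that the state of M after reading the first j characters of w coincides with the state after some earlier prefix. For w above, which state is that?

State sequence: s0 -2-> s4 -2-> s4 -1-> s2 -1-> s4 -0-> s4 -1-> s2 -0-> s4 -1-> s2
First repeat at step 2: s4 was already visited.

The earliest repeat is at step j = 2: M is in s4, which it already visited at step i = 1.
The DFA has 5 states, so the proof of the pumping lemma guarantees a repeated state among the first 5+1 visited; the segment between the two visits is the pumpable y.

s4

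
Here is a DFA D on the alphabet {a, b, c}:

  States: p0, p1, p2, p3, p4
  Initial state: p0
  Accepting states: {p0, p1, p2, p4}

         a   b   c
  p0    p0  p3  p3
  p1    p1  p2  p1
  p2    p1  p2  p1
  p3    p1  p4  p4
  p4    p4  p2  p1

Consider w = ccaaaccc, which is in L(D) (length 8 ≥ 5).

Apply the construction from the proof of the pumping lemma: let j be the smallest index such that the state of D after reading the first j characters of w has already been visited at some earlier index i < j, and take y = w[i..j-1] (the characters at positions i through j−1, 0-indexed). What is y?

a

State sequence: p0 -c-> p3 -c-> p4 -a-> p4 -a-> p4 -a-> p4 -c-> p1 -c-> p1 -c-> p1
First repeat at step 3: p4 was already visited.

So i = 2, j = 3, giving x = w[0:2] = cc, y = w[2:3] = a, z = w[3:8] = aaccc.
Check: |xy| = 3 ≤ 5 and |y| = 1 ≥ 1. Reading y takes D from p4 back to p4, so every xyⁱz is accepted.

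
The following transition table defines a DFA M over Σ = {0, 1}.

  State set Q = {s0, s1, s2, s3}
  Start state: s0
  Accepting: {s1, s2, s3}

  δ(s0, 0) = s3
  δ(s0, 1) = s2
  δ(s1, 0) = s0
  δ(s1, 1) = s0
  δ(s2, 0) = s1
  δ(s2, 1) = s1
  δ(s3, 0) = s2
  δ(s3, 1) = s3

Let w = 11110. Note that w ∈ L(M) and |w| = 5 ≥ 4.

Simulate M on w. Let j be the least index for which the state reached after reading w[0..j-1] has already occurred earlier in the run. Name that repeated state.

State sequence: s0 -1-> s2 -1-> s1 -1-> s0 -1-> s2 -0-> s1
First repeat at step 3: s0 was already visited.

The earliest repeat is at step j = 3: M is in s0, which it already visited at step i = 0.
The DFA has 4 states, so the proof of the pumping lemma guarantees a repeated state among the first 4+1 visited; the segment between the two visits is the pumpable y.

s0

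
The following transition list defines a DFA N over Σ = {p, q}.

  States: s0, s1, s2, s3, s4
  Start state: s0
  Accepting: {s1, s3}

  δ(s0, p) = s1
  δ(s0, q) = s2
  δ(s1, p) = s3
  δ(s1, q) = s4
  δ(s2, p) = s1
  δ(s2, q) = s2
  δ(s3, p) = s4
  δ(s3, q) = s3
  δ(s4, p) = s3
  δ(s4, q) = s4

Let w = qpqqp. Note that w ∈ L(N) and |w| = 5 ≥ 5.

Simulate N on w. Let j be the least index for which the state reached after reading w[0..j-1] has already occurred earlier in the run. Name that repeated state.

s4

Run of N on w = q p q q p:
  step 0: s0  (start)
  step 1: s2  (read q: s0→s2)
  step 2: s1  (read p: s2→s1)
  step 3: s4  (read q: s1→s4)
  step 4: s4  (read q: s4→s4)   ← first repeat (s4 seen earlier)
  step 5: s3  (read p: s4→s3)

The earliest repeat is at step j = 4: N is in s4, which it already visited at step i = 3.
The DFA has 5 states, so the proof of the pumping lemma guarantees a repeated state among the first 5+1 visited; the segment between the two visits is the pumpable y.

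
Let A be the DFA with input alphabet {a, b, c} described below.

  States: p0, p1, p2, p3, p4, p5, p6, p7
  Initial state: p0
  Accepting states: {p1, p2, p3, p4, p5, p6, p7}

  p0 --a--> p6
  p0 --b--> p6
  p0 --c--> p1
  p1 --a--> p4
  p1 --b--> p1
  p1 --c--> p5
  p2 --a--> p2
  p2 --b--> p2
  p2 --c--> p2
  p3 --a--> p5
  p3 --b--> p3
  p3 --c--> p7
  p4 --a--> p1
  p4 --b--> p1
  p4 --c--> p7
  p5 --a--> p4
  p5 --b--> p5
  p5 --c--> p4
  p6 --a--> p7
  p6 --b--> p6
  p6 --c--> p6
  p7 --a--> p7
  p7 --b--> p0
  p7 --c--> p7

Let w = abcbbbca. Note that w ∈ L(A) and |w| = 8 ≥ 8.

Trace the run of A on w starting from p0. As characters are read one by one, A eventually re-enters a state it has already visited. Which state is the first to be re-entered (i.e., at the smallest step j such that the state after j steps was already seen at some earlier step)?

p6

State sequence: p0 -a-> p6 -b-> p6 -c-> p6 -b-> p6 -b-> p6 -b-> p6 -c-> p6 -a-> p7
First repeat at step 2: p6 was already visited.

The earliest repeat is at step j = 2: A is in p6, which it already visited at step i = 1.
Since A has 8 states, any run of length ≥ 8 visits 8+1 states, so by pigeonhole some state repeats within the first 8 steps — that repeat gives the pumpable loop.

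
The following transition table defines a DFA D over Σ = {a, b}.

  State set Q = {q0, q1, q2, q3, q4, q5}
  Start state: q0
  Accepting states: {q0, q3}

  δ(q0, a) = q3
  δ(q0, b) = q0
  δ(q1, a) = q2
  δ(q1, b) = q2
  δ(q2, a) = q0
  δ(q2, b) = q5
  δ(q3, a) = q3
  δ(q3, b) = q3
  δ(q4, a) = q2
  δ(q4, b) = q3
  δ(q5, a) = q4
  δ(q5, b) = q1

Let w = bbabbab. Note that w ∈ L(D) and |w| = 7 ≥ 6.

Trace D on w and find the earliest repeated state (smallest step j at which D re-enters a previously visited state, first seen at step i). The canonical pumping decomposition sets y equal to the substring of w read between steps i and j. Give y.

Run of D on w = b b a b b a b:
  step 0: q0  (start)
  step 1: q0  (read b: q0→q0)   ← first repeat (q0 seen earlier)
  step 2: q0  (read b: q0→q0)
  step 3: q3  (read a: q0→q3)
  step 4: q3  (read b: q3→q3)
  step 5: q3  (read b: q3→q3)
  step 6: q3  (read a: q3→q3)
  step 7: q3  (read b: q3→q3)

So i = 0, j = 1, giving x = w[0:0] = ε, y = w[0:1] = b, z = w[1:7] = babbab.
Check: |xy| = 1 ≤ 6 and |y| = 1 ≥ 1. Reading y takes D from q0 back to q0, so every xyⁱz is accepted.
Since D has 6 states, any run of length ≥ 6 visits 6+1 states, so by pigeonhole some state repeats within the first 6 steps — that repeat gives the pumpable loop.

b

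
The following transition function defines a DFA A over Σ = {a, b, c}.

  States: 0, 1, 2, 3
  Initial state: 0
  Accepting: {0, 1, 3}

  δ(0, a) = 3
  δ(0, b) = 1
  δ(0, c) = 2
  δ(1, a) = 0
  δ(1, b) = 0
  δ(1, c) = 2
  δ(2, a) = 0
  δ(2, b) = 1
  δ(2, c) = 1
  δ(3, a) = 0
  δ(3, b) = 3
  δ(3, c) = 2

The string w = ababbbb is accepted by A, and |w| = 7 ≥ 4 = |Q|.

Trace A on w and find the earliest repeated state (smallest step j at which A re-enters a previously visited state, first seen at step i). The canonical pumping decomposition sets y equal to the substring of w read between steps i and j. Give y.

Run of A on w = a b a b b b b:
  step 0: 0  (start)
  step 1: 3  (read a: 0→3)
  step 2: 3  (read b: 3→3)   ← first repeat (3 seen earlier)
  step 3: 0  (read a: 3→0)
  step 4: 1  (read b: 0→1)
  step 5: 0  (read b: 1→0)
  step 6: 1  (read b: 0→1)
  step 7: 0  (read b: 1→0)

So i = 1, j = 2, giving x = w[0:1] = a, y = w[1:2] = b, z = w[2:7] = abbbb.
Check: |xy| = 2 ≤ 4 and |y| = 1 ≥ 1. Reading y takes A from 3 back to 3, so every xyⁱz is accepted.
Pumping length from the standard proof: p = 4 (the number of states). The repeated state found above gives |xy| = j ≤ 4 and |y| = j − i ≥ 1.

b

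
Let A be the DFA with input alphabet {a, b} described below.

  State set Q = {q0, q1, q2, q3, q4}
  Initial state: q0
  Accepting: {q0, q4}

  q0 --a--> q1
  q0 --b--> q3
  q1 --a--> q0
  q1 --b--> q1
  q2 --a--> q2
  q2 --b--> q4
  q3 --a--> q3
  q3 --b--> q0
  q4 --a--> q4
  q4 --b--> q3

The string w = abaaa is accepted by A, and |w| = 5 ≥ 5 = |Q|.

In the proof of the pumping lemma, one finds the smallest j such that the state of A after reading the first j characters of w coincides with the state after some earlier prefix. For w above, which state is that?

q1

State sequence: q0 -a-> q1 -b-> q1 -a-> q0 -a-> q1 -a-> q0
First repeat at step 2: q1 was already visited.

The earliest repeat is at step j = 2: A is in q1, which it already visited at step i = 1.
With |Q| = 5, pigeonhole forces a state repeat no later than step 5; the substring read between the first and second visits to that state can be pumped.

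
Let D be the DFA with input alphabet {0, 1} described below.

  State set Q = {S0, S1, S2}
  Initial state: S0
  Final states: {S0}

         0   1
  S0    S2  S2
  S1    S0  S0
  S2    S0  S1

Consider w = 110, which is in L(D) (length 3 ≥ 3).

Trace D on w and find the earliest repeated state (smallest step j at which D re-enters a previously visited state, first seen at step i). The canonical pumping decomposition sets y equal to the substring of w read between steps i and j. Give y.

110

Run of D on w = 1 1 0:
  step 0: S0  (start)
  step 1: S2  (read 1: S0→S2)
  step 2: S1  (read 1: S2→S1)
  step 3: S0  (read 0: S1→S0)   ← first repeat (S0 seen earlier)

So i = 0, j = 3, giving x = w[0:0] = ε, y = w[0:3] = 110, z = w[3:3] = ε.
Check: |xy| = 3 ≤ 3 and |y| = 3 ≥ 1. Reading y takes D from S0 back to S0, so every xyⁱz is accepted.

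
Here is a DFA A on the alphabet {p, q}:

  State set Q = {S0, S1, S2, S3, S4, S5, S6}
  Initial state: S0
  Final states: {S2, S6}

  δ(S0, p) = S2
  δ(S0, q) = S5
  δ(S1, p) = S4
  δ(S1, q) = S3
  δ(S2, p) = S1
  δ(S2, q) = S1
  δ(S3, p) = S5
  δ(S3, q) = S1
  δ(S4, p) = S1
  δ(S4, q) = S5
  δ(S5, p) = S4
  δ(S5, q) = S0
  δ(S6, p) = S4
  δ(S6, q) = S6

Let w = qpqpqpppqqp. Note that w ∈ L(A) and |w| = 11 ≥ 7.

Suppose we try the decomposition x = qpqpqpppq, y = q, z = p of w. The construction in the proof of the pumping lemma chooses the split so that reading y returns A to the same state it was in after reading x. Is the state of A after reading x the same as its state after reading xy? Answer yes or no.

no

State sequence: S0 -q-> S5 -p-> S4 -q-> S5 -p-> S4 -q-> S5 -p-> S4 -p-> S1 -p-> S4 -q-> S5 -q-> S0

After x (step 9): S5. After xy (step 10): S0.
They differ (S5 ≠ S0), so y is not a cycle from the state after x; this split is not the one the pumping-lemma construction produces, and pumping y need not keep the string in L(A).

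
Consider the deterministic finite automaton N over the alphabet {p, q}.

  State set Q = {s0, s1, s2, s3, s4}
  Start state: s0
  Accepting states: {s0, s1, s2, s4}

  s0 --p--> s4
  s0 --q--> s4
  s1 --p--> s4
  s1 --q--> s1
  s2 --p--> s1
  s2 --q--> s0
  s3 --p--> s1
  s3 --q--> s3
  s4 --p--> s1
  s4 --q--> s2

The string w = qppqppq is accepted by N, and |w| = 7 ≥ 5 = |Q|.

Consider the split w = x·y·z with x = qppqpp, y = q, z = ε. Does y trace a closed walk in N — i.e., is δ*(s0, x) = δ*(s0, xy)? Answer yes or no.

Run of N on the first 7 characters of w = q p p q p p q:
  step 0: s0  (start)
  step 1: s4  (read q: s0→s4)
  step 2: s1  (read p: s4→s1)
  step 3: s4  (read p: s1→s4)
  step 4: s2  (read q: s4→s2)
  step 5: s1  (read p: s2→s1)
  step 6: s4  (read p: s1→s4)
  step 7: s2  (read q: s4→s2)

After x (step 6): s4. After xy (step 7): s2.
They differ (s4 ≠ s2), so y is not a cycle from the state after x; this split is not the one the pumping-lemma construction produces, and pumping y need not keep the string in L(N).

no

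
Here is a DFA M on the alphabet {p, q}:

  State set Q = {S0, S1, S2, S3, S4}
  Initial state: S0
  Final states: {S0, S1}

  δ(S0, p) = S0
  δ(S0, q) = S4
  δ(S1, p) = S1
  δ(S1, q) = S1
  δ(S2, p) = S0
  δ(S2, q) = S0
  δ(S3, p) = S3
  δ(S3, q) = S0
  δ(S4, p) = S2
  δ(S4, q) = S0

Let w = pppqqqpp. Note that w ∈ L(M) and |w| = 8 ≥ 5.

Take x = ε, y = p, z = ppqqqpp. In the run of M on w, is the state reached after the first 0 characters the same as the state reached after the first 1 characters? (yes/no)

Run of M on the first 1 characters of w = p:
  step 0: S0  (start)
  step 1: S0  (read p: S0→S0)

After x (step 0): S0. After xy (step 1): S0.
They match, so y = p drives M around a cycle from S0 back to itself; pumping y any number of times keeps M in S0 before reading z, and xyⁱz ∈ L(M) for every i ≥ 0.

yes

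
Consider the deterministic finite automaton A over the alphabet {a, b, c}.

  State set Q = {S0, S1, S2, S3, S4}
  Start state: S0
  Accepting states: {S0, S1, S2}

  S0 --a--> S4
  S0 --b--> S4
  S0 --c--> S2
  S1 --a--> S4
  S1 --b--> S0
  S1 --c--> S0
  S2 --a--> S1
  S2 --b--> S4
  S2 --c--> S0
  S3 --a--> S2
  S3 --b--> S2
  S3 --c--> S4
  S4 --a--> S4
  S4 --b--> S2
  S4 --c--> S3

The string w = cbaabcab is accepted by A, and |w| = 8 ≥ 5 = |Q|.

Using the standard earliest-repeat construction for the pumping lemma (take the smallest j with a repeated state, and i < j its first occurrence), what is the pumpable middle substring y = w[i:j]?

a

Run of A on w = c b a a b c a b:
  step 0: S0  (start)
  step 1: S2  (read c: S0→S2)
  step 2: S4  (read b: S2→S4)
  step 3: S4  (read a: S4→S4)   ← first repeat (S4 seen earlier)
  step 4: S4  (read a: S4→S4)
  step 5: S2  (read b: S4→S2)
  step 6: S0  (read c: S2→S0)
  step 7: S4  (read a: S0→S4)
  step 8: S2  (read b: S4→S2)

So i = 2, j = 3, giving x = w[0:2] = cb, y = w[2:3] = a, z = w[3:8] = abcab.
Check: |xy| = 3 ≤ 5 and |y| = 1 ≥ 1. Reading y takes A from S4 back to S4, so every xyⁱz is accepted.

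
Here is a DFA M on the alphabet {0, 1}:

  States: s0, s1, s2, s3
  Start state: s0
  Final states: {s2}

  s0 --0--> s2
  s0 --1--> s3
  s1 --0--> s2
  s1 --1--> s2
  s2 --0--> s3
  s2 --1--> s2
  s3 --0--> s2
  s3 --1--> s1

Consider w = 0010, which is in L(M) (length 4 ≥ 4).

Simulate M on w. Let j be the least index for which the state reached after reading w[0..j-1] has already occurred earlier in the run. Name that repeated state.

s2

Run of M on w = 0 0 1 0:
  step 0: s0  (start)
  step 1: s2  (read 0: s0→s2)
  step 2: s3  (read 0: s2→s3)
  step 3: s1  (read 1: s3→s1)
  step 4: s2  (read 0: s1→s2)   ← first repeat (s2 seen earlier)

The earliest repeat is at step j = 4: M is in s2, which it already visited at step i = 1.
Pumping length from the standard proof: p = 4 (the number of states). The repeated state found above gives |xy| = j ≤ 4 and |y| = j − i ≥ 1.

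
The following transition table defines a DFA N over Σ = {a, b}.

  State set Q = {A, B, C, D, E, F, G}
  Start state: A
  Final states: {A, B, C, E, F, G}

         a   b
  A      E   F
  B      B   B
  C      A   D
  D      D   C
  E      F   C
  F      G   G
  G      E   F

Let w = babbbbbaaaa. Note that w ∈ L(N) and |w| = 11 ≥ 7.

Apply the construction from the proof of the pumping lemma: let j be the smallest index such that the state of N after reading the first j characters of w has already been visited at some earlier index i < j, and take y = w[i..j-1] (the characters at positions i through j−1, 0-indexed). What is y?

State sequence: A -b-> F -a-> G -b-> F -b-> G -b-> F -b-> G -b-> F -a-> G -a-> E -a-> F -a-> G
First repeat at step 3: F was already visited.

So i = 1, j = 3, giving x = w[0:1] = b, y = w[1:3] = ab, z = w[3:11] = bbbbaaaa.
Check: |xy| = 3 ≤ 7 and |y| = 2 ≥ 1. Reading y takes N from F back to F, so every xyⁱz is accepted.
Since N has 7 states, any run of length ≥ 7 visits 7+1 states, so by pigeonhole some state repeats within the first 7 steps — that repeat gives the pumpable loop.

ab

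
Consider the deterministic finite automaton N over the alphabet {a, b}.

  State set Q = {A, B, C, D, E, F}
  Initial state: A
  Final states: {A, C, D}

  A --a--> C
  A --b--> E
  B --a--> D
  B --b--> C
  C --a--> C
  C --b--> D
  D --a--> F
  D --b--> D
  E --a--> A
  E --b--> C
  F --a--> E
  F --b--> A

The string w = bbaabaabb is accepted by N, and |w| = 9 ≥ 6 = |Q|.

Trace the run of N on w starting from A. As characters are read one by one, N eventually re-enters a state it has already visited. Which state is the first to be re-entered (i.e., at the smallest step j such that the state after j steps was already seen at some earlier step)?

Run of N on w = b b a a b a a b b:
  step 0: A  (start)
  step 1: E  (read b: A→E)
  step 2: C  (read b: E→C)
  step 3: C  (read a: C→C)   ← first repeat (C seen earlier)
  step 4: C  (read a: C→C)
  step 5: D  (read b: C→D)
  step 6: F  (read a: D→F)
  step 7: E  (read a: F→E)
  step 8: C  (read b: E→C)
  step 9: D  (read b: C→D)

The earliest repeat is at step j = 3: N is in C, which it already visited at step i = 2.
With |Q| = 6, pigeonhole forces a state repeat no later than step 6; the substring read between the first and second visits to that state can be pumped.

C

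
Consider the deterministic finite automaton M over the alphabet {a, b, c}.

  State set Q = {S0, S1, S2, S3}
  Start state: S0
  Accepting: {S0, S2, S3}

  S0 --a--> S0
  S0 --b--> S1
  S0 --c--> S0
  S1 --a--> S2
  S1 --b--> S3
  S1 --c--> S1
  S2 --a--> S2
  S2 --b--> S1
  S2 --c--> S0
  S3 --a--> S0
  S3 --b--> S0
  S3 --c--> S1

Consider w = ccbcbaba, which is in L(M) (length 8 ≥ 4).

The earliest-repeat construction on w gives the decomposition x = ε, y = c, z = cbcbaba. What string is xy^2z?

xy^2z = ε·c·c·cbcbaba = cccbcbaba.
Reading y = c takes M from S0 back to S0, so after x·y·y the machine is still in S0, and z then leads to the accepting state S2. Hence cccbcbaba ∈ L(M).

cccbcbaba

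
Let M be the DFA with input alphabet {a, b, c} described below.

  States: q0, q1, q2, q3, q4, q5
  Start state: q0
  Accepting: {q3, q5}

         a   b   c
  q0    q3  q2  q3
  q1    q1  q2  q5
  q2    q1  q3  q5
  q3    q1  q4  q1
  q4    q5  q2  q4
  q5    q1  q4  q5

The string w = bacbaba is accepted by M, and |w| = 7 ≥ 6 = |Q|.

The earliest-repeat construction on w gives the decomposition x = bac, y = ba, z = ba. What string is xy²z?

xy^2z = bac·ba·ba·ba = bacbababa.
Reading y = ba takes M from q5 back to q5, so after x·y·y the machine is still in q5, and z then leads to the accepting state q5. Hence bacbababa ∈ L(M).

bacbababa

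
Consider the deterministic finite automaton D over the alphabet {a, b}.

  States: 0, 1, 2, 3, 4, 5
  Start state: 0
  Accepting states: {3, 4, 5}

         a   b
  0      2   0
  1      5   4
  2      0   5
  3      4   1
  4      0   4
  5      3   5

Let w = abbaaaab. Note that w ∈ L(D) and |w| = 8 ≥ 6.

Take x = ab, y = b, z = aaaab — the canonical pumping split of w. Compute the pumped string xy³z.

xy^3z = ab·b·b·b·aaaab = abbbbaaaab.
Reading y = b takes D from 5 back to 5, so after x·y·y·y the machine is still in 5, and z then leads to the accepting state 5. Hence abbbbaaaab ∈ L(D).

abbbbaaaab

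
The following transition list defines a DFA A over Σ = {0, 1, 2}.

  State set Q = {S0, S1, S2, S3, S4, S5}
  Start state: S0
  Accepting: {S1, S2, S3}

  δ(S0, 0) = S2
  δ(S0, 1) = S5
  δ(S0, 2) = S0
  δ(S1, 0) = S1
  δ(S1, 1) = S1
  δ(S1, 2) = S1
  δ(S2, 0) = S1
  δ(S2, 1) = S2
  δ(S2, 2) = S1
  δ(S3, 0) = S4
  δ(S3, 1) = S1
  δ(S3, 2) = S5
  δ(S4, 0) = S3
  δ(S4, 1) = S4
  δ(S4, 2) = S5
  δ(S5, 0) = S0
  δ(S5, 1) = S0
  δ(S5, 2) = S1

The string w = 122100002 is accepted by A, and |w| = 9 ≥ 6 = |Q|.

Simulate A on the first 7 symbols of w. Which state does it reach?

Run of A on the first 7 characters of w = 1 2 2 1 0 0 0:
  step 0: S0  (start)
  step 1: S5  (read 1: S0→S5)
  step 2: S1  (read 2: S5→S1)
  step 3: S1  (read 2: S1→S1)
  step 4: S1  (read 1: S1→S1)
  step 5: S1  (read 0: S1→S1)
  step 6: S1  (read 0: S1→S1)
  step 7: S1  (read 0: S1→S1)

After reading 7 characters, A is in state S1.

S1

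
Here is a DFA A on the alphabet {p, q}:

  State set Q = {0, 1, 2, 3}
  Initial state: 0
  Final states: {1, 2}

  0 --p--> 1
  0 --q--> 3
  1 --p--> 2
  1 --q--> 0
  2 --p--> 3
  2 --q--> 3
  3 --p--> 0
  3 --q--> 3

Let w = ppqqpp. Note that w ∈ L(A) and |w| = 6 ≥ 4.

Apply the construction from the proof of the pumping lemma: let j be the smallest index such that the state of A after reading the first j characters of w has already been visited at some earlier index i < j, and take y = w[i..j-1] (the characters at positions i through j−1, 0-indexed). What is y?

q

State sequence: 0 -p-> 1 -p-> 2 -q-> 3 -q-> 3 -p-> 0 -p-> 1
First repeat at step 4: 3 was already visited.

So i = 3, j = 4, giving x = w[0:3] = ppq, y = w[3:4] = q, z = w[4:6] = pp.
Check: |xy| = 4 ≤ 4 and |y| = 1 ≥ 1. Reading y takes A from 3 back to 3, so every xyⁱz is accepted.
With |Q| = 4, pigeonhole forces a state repeat no later than step 4; the substring read between the first and second visits to that state can be pumped.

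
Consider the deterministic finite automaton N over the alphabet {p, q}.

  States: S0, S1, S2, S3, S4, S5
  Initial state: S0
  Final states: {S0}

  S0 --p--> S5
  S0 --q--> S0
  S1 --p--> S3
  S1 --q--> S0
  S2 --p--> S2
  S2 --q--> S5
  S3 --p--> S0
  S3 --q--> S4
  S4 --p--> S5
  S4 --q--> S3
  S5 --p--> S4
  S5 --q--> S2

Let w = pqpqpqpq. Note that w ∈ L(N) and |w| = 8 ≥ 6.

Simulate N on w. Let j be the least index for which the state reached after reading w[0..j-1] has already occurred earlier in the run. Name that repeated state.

Run of N on w = p q p q p q p q:
  step 0: S0  (start)
  step 1: S5  (read p: S0→S5)
  step 2: S2  (read q: S5→S2)
  step 3: S2  (read p: S2→S2)   ← first repeat (S2 seen earlier)
  step 4: S5  (read q: S2→S5)
  step 5: S4  (read p: S5→S4)
  step 6: S3  (read q: S4→S3)
  step 7: S0  (read p: S3→S0)
  step 8: S0  (read q: S0→S0)

The earliest repeat is at step j = 3: N is in S2, which it already visited at step i = 2.

S2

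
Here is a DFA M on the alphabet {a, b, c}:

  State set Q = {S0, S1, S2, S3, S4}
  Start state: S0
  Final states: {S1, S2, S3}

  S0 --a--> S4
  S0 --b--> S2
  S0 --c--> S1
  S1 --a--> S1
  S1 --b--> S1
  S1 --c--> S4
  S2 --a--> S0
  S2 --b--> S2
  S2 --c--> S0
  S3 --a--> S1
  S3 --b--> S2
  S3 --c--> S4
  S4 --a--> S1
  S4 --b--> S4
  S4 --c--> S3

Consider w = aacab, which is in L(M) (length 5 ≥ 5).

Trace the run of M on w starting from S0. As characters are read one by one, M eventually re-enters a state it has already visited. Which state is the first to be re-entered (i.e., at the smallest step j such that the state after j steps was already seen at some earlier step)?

S4

State sequence: S0 -a-> S4 -a-> S1 -c-> S4 -a-> S1 -b-> S1
First repeat at step 3: S4 was already visited.

The earliest repeat is at step j = 3: M is in S4, which it already visited at step i = 1.
The DFA has 5 states, so the proof of the pumping lemma guarantees a repeated state among the first 5+1 visited; the segment between the two visits is the pumpable y.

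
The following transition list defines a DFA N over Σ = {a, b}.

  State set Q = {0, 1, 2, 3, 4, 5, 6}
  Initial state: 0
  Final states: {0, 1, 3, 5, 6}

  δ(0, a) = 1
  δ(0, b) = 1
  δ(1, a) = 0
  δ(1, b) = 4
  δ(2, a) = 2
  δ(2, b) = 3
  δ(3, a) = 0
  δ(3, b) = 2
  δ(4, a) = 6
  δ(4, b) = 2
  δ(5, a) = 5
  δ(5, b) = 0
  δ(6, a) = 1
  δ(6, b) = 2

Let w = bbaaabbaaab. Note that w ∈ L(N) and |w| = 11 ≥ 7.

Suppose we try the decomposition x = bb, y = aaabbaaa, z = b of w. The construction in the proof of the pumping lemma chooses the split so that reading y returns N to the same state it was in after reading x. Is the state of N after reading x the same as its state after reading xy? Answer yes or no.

no

State sequence: 0 -b-> 1 -b-> 4 -a-> 6 -a-> 1 -a-> 0 -b-> 1 -b-> 4 -a-> 6 -a-> 1 -a-> 0

After x (step 2): 4. After xy (step 10): 0.
They differ (4 ≠ 0), so y is not a cycle from the state after x; this split is not the one the pumping-lemma construction produces, and pumping y need not keep the string in L(N).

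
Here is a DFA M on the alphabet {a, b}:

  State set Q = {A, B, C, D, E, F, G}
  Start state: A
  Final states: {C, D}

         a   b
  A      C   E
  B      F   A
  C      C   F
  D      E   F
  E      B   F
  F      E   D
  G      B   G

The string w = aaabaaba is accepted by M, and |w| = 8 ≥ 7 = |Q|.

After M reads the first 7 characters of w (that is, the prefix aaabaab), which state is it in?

A

State sequence: A -a-> C -a-> C -a-> C -b-> F -a-> E -a-> B -b-> A

After reading 7 characters, M is in state A.
(This kind of state-tracing is the core of the pumping-lemma construction: with 7 states, pigeonhole forces a repeat within the first 7 steps.)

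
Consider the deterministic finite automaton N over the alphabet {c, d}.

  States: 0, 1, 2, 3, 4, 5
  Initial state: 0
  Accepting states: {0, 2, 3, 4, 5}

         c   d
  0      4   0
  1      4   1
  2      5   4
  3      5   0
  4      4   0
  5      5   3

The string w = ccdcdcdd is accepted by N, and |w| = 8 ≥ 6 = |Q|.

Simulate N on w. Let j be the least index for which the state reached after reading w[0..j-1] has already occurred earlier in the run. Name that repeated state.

State sequence: 0 -c-> 4 -c-> 4 -d-> 0 -c-> 4 -d-> 0 -c-> 4 -d-> 0 -d-> 0
First repeat at step 2: 4 was already visited.

The earliest repeat is at step j = 2: N is in 4, which it already visited at step i = 1.

4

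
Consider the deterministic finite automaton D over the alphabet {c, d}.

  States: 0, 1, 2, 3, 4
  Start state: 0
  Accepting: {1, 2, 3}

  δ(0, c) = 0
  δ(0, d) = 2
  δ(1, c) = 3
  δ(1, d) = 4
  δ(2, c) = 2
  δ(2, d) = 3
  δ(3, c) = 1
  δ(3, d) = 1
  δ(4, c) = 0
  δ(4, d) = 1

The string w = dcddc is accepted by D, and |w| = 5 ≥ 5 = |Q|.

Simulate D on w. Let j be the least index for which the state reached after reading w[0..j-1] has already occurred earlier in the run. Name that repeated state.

2

State sequence: 0 -d-> 2 -c-> 2 -d-> 3 -d-> 1 -c-> 3
First repeat at step 2: 2 was already visited.

The earliest repeat is at step j = 2: D is in 2, which it already visited at step i = 1.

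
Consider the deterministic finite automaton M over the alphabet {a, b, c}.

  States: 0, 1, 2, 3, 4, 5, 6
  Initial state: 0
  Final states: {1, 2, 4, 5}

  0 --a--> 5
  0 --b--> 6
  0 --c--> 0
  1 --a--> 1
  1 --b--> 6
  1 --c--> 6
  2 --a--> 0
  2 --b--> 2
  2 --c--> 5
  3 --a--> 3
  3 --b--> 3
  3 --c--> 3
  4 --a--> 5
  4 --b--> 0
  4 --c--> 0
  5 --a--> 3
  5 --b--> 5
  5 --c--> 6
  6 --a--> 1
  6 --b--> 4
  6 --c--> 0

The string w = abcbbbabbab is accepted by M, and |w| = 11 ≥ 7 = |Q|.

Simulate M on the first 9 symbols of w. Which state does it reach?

4

State sequence: 0 -a-> 5 -b-> 5 -c-> 6 -b-> 4 -b-> 0 -b-> 6 -a-> 1 -b-> 6 -b-> 4

After reading 9 characters, M is in state 4.
(This kind of state-tracing is the core of the pumping-lemma construction: with 7 states, pigeonhole forces a repeat within the first 7 steps.)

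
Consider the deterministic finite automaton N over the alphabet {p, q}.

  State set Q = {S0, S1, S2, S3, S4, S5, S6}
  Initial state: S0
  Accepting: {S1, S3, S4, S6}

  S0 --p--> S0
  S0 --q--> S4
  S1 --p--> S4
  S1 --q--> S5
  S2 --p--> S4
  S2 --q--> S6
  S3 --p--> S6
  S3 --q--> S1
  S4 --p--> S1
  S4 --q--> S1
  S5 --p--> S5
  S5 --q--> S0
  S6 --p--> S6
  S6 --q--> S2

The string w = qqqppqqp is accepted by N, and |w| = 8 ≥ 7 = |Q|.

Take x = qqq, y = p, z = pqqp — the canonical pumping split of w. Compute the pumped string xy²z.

qqqpppqqp

xy^2z = qqq·p·p·pqqp = qqqpppqqp.
Reading y = p takes N from S5 back to S5, so after x·y·y the machine is still in S5, and z then leads to the accepting state S1. Hence qqqpppqqp ∈ L(N).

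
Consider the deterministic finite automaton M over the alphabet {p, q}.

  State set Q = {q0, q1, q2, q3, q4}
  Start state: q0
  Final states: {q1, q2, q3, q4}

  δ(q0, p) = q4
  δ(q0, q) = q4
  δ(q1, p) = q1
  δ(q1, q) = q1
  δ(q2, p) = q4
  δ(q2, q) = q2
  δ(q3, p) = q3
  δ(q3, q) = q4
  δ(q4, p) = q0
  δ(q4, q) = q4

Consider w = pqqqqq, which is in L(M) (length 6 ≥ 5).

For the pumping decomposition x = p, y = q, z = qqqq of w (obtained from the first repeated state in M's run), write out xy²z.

pqqqqqq

xy^2z = p·q·q·qqqq = pqqqqqq.
Reading y = q takes M from q4 back to q4, so after x·y·y the machine is still in q4, and z then leads to the accepting state q4. Hence pqqqqqq ∈ L(M).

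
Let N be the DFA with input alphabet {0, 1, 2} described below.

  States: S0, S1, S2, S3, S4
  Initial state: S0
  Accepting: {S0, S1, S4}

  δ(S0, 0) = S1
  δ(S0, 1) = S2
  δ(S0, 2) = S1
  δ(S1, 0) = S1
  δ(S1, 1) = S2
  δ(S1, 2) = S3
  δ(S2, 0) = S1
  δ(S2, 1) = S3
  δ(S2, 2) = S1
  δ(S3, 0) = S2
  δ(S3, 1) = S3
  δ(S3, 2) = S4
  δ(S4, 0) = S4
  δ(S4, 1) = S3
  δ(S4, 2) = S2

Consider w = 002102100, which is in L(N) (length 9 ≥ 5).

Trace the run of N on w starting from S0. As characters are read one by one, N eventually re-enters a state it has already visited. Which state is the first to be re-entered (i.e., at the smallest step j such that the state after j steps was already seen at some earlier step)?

S1

Run of N on w = 0 0 2 1 0 2 1 0 0:
  step 0: S0  (start)
  step 1: S1  (read 0: S0→S1)
  step 2: S1  (read 0: S1→S1)   ← first repeat (S1 seen earlier)
  step 3: S3  (read 2: S1→S3)
  step 4: S3  (read 1: S3→S3)
  step 5: S2  (read 0: S3→S2)
  step 6: S1  (read 2: S2→S1)
  step 7: S2  (read 1: S1→S2)
  step 8: S1  (read 0: S2→S1)
  step 9: S1  (read 0: S1→S1)

The earliest repeat is at step j = 2: N is in S1, which it already visited at step i = 1.
Since N has 5 states, any run of length ≥ 5 visits 5+1 states, so by pigeonhole some state repeats within the first 5 steps — that repeat gives the pumpable loop.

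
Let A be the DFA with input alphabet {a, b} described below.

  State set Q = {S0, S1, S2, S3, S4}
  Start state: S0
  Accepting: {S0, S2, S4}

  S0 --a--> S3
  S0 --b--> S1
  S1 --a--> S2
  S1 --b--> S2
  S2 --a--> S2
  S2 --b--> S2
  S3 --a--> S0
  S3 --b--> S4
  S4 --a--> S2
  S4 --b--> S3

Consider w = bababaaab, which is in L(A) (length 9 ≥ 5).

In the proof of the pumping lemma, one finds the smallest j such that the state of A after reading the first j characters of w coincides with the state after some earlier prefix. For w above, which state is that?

S2

State sequence: S0 -b-> S1 -a-> S2 -b-> S2 -a-> S2 -b-> S2 -a-> S2 -a-> S2 -a-> S2 -b-> S2
First repeat at step 3: S2 was already visited.

The earliest repeat is at step j = 3: A is in S2, which it already visited at step i = 2.
Pumping length from the standard proof: p = 5 (the number of states). The repeated state found above gives |xy| = j ≤ 5 and |y| = j − i ≥ 1.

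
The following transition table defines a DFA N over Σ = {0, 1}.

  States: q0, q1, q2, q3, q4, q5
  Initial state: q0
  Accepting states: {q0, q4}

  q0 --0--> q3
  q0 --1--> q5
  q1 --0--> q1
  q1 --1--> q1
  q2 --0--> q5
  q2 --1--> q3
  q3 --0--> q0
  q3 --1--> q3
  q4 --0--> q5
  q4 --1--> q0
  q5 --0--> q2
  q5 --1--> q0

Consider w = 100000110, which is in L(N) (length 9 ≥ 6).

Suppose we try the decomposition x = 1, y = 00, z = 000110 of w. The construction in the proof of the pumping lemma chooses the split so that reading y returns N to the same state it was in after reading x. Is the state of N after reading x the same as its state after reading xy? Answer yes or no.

yes

State sequence: q0 -1-> q5 -0-> q2 -0-> q5

After x (step 1): q5. After xy (step 3): q5.
They match, so y = 00 drives N around a cycle from q5 back to itself; pumping y any number of times keeps N in q5 before reading z, and xyⁱz ∈ L(N) for every i ≥ 0.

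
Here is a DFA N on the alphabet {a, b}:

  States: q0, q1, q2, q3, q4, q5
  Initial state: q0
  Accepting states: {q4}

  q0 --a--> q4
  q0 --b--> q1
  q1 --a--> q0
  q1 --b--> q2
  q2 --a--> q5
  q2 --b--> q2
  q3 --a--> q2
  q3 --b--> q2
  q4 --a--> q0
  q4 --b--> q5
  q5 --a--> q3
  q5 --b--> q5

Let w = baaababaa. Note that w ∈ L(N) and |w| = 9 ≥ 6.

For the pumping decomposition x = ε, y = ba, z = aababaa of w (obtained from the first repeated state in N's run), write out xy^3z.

xy^3z = ε·ba·ba·ba·aababaa = bababaaababaa.
Reading y = ba takes N from q0 back to q0, so after x·y·y·y the machine is still in q0, and z then leads to the accepting state q4. Hence bababaaababaa ∈ L(N).

bababaaababaa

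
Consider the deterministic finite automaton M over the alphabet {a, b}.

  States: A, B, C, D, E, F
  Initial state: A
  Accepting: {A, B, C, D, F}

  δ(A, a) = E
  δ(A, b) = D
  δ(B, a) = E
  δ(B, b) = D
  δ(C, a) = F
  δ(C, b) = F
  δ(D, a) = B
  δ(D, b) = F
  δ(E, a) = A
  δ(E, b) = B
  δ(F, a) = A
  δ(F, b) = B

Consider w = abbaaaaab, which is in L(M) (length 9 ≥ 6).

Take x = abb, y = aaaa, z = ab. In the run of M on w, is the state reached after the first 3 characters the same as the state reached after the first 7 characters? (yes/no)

State sequence: A -a-> E -b-> B -b-> D -a-> B -a-> E -a-> A -a-> E

After x (step 3): D. After xy (step 7): E.
They differ (D ≠ E), so y is not a cycle from the state after x; this split is not the one the pumping-lemma construction produces, and pumping y need not keep the string in L(M).

no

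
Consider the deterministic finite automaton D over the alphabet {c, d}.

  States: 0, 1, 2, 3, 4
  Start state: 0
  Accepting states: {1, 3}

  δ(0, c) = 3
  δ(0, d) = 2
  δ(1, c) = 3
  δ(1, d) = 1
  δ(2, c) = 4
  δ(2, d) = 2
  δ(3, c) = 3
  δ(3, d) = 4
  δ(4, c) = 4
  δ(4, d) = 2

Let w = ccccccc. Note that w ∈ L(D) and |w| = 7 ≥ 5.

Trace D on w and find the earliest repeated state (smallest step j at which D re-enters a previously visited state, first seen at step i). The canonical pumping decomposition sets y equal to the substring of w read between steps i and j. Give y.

State sequence: 0 -c-> 3 -c-> 3 -c-> 3 -c-> 3 -c-> 3 -c-> 3 -c-> 3
First repeat at step 2: 3 was already visited.

So i = 1, j = 2, giving x = w[0:1] = c, y = w[1:2] = c, z = w[2:7] = ccccc.
Check: |xy| = 2 ≤ 5 and |y| = 1 ≥ 1. Reading y takes D from 3 back to 3, so every xyⁱz is accepted.
With |Q| = 5, pigeonhole forces a state repeat no later than step 5; the substring read between the first and second visits to that state can be pumped.

c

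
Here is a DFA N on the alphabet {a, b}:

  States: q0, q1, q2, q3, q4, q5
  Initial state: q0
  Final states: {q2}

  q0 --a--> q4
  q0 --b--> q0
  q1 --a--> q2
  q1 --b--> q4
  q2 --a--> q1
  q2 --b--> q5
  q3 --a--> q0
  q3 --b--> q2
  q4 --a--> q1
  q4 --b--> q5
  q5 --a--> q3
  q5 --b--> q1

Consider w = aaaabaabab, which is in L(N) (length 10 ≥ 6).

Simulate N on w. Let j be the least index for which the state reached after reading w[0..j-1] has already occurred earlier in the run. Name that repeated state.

State sequence: q0 -a-> q4 -a-> q1 -a-> q2 -a-> q1 -b-> q4 -a-> q1 -a-> q2 -b-> q5 -a-> q3 -b-> q2
First repeat at step 4: q1 was already visited.

The earliest repeat is at step j = 4: N is in q1, which it already visited at step i = 2.
Since N has 6 states, any run of length ≥ 6 visits 6+1 states, so by pigeonhole some state repeats within the first 6 steps — that repeat gives the pumpable loop.

q1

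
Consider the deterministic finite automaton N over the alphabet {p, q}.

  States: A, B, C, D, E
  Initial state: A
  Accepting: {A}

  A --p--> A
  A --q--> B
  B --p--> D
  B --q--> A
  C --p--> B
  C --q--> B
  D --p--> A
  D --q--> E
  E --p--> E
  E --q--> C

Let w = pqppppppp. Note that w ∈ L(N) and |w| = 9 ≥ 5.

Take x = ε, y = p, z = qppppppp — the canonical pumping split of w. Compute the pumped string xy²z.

xy^2z = ε·p·p·qppppppp = ppqppppppp.
Reading y = p takes N from A back to A, so after x·y·y the machine is still in A, and z then leads to the accepting state A. Hence ppqppppppp ∈ L(N).

ppqppppppp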